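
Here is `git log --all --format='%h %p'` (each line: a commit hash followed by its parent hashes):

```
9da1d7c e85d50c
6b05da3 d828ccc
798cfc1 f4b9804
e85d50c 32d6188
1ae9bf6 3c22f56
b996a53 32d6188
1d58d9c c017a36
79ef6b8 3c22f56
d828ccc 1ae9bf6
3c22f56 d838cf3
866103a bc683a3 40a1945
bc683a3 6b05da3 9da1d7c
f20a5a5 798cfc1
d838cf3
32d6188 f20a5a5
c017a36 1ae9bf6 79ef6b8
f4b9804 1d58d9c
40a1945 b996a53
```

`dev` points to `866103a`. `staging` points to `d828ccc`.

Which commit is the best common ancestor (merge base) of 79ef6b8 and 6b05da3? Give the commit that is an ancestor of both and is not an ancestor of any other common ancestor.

Ancestors of 79ef6b8: {3c22f56, 79ef6b8, d838cf3}.
Ancestors of 6b05da3: {1ae9bf6, 3c22f56, 6b05da3, d828ccc, d838cf3}.
Common ancestors: {3c22f56, d838cf3}.
Among these, 3c22f56 is not an ancestor of any other common ancestor — it is the merge base.

3c22f56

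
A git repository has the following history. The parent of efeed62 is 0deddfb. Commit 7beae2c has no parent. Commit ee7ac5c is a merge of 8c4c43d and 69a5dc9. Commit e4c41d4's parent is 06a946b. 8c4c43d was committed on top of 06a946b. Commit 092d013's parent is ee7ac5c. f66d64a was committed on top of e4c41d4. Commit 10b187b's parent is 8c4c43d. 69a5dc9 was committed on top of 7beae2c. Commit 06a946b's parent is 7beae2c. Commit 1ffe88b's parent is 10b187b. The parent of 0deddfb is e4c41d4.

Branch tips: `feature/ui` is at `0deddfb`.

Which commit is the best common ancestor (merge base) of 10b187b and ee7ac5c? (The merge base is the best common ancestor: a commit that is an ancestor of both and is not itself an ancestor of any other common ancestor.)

8c4c43d

Ancestors of 10b187b: {06a946b, 10b187b, 7beae2c, 8c4c43d}.
Ancestors of ee7ac5c: {06a946b, 69a5dc9, 7beae2c, 8c4c43d, ee7ac5c}.
Common ancestors: {06a946b, 7beae2c, 8c4c43d}.
Among these, 8c4c43d is not an ancestor of any other common ancestor — it is the merge base.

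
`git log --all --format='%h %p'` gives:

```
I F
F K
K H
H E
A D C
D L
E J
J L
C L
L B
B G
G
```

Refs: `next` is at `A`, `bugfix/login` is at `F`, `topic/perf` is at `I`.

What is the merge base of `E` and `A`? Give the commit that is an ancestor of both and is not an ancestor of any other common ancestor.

Ancestors of E: {B, E, G, J, L}.
Ancestors of A: {A, B, C, D, G, L}.
Common ancestors: {B, G, L}.
Among these, L is not an ancestor of any other common ancestor — it is the merge base.

L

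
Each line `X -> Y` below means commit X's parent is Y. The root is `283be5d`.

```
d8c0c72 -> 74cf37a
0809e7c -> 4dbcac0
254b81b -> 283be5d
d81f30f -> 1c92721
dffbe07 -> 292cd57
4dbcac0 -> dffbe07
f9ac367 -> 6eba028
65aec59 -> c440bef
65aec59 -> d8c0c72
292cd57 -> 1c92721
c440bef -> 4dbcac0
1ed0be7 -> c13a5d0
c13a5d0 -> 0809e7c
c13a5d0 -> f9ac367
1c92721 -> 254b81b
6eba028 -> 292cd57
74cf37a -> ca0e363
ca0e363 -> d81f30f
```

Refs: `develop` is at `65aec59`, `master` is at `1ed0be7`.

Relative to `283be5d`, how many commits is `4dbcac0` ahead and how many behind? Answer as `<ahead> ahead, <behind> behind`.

Reachable from 4dbcac0: {1c92721, 254b81b, 283be5d, 292cd57, 4dbcac0, dffbe07}.
Reachable from 283be5d: {283be5d}.
Only in 4dbcac0's history (ahead): {1c92721, 254b81b, 292cd57, 4dbcac0, dffbe07} — 5.
Only in 283be5d's history (behind): {} — 0.

5 ahead, 0 behind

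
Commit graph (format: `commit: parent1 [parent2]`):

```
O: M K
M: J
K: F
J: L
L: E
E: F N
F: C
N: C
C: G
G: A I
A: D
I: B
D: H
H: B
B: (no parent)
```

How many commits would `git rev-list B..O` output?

Reachable from O: {A, B, C, D, E, F, G, H, I, J, K, L, M, N, O}.
Reachable from B: {B}.
In O's history but not B's: {A, C, D, E, F, G, H, I, J, K, L, M, N, O} — 14 commits.

14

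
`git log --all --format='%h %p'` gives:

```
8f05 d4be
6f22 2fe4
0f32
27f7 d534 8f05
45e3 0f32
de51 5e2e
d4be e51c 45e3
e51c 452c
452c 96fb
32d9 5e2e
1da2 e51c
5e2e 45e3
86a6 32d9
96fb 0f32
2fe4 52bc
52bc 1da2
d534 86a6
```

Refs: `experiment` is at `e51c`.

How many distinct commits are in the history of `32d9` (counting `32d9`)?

Walking parent pointers from 32d9: reachable set = {0f32, 32d9, 45e3, 5e2e}.
That is 4 commits.

4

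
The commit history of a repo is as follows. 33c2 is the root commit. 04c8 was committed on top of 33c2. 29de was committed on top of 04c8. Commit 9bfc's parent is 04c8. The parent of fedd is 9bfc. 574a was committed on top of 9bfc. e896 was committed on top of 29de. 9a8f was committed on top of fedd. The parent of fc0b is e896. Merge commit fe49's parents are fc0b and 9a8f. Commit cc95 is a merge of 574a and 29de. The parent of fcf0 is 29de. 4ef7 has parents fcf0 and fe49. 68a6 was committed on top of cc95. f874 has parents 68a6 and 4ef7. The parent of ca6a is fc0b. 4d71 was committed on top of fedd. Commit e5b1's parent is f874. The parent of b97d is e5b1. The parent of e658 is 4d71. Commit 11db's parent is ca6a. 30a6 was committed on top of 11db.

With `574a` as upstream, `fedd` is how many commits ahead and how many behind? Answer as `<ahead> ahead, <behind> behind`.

1 ahead, 1 behind

Reachable from fedd: {04c8, 33c2, 9bfc, fedd}.
Reachable from 574a: {04c8, 33c2, 574a, 9bfc}.
Only in fedd's history (ahead): {fedd} — 1.
Only in 574a's history (behind): {574a} — 1.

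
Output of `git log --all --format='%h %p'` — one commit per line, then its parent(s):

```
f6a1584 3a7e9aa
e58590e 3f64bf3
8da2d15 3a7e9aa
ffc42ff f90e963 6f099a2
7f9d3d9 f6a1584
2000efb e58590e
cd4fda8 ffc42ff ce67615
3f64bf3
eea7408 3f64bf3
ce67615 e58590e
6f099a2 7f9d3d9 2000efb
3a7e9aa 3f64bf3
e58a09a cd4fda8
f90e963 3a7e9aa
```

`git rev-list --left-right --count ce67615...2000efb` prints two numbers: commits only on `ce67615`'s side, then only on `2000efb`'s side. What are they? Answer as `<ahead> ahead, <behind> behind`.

1 ahead, 1 behind

Reachable from ce67615: {3f64bf3, ce67615, e58590e}.
Reachable from 2000efb: {2000efb, 3f64bf3, e58590e}.
Only in ce67615's history (ahead): {ce67615} — 1.
Only in 2000efb's history (behind): {2000efb} — 1.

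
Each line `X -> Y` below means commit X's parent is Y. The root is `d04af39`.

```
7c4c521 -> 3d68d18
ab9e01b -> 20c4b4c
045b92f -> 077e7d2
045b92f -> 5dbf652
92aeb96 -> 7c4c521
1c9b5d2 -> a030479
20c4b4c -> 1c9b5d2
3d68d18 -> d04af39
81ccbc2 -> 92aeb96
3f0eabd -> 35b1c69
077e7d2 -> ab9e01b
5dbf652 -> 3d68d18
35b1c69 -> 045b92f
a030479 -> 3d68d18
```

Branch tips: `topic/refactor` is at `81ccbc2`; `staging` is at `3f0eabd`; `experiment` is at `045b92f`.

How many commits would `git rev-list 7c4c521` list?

3

Walking parent pointers from 7c4c521: reachable set = {3d68d18, 7c4c521, d04af39}.
That is 3 commits.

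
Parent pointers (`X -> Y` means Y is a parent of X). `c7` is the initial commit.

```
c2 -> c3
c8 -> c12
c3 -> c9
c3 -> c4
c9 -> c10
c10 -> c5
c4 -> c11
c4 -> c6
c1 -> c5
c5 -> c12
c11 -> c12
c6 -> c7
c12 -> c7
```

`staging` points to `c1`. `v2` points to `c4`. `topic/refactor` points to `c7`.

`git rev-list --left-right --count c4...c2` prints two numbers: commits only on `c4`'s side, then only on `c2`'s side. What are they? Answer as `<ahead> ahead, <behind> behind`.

Reachable from c4: {c11, c12, c4, c6, c7}.
Reachable from c2: {c10, c11, c12, c2, c3, c4, c5, c6, c7, c9}.
Only in c4's history (ahead): {} — 0.
Only in c2's history (behind): {c10, c2, c3, c5, c9} — 5.

0 ahead, 5 behind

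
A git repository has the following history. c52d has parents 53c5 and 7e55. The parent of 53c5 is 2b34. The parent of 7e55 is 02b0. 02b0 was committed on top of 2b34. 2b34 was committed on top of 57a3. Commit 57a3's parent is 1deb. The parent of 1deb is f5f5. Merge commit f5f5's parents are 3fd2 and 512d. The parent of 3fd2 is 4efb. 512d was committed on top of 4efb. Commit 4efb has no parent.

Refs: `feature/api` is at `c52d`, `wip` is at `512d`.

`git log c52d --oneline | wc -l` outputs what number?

11

Walking parent pointers from c52d: reachable set = {02b0, 1deb, 2b34, 3fd2, 4efb, 512d, 53c5, 57a3, 7e55, c52d, f5f5}.
That is 11 commits.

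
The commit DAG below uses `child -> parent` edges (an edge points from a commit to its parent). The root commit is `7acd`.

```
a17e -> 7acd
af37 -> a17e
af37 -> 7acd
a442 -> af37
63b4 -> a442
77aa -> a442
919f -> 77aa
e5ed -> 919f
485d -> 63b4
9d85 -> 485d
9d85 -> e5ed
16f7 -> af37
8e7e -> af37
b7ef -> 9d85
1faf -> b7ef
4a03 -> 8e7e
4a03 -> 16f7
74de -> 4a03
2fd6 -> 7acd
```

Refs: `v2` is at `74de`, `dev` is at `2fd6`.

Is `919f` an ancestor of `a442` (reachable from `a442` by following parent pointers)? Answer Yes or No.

No

Ancestors of a442: {7acd, a17e, a442, af37}.
919f is not in that set, so it is not an ancestor of a442.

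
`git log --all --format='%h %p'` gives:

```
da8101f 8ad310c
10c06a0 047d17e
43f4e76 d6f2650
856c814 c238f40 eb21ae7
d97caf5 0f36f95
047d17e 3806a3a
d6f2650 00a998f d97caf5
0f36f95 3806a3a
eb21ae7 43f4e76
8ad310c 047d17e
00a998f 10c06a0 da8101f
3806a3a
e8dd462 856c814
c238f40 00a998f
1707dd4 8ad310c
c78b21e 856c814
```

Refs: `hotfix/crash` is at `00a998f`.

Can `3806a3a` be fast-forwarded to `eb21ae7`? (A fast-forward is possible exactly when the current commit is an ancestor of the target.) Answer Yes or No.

A fast-forward from 3806a3a to eb21ae7 is possible iff 3806a3a is an ancestor of eb21ae7.
Ancestors of eb21ae7: {00a998f, 047d17e, 0f36f95, 10c06a0, 3806a3a, 43f4e76, 8ad310c, d6f2650, d97caf5, da8101f, eb21ae7}.
3806a3a is among them, so fast-forward is possible.

Yes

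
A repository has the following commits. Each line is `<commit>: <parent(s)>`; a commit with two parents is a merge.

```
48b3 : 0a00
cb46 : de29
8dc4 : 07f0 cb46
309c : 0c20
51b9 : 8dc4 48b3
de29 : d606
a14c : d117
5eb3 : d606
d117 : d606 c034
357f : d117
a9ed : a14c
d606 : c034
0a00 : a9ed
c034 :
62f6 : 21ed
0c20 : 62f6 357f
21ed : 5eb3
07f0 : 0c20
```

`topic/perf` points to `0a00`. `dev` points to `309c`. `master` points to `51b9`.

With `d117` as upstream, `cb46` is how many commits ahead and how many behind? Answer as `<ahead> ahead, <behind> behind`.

Reachable from cb46: {c034, cb46, d606, de29}.
Reachable from d117: {c034, d117, d606}.
Only in cb46's history (ahead): {cb46, de29} — 2.
Only in d117's history (behind): {d117} — 1.

2 ahead, 1 behind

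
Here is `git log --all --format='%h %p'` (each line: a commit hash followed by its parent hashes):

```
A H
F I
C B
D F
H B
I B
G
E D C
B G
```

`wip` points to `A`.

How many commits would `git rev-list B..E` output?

Reachable from E: {B, C, D, E, F, G, I}.
Reachable from B: {B, G}.
In E's history but not B's: {C, D, E, F, I} — 5 commits.

5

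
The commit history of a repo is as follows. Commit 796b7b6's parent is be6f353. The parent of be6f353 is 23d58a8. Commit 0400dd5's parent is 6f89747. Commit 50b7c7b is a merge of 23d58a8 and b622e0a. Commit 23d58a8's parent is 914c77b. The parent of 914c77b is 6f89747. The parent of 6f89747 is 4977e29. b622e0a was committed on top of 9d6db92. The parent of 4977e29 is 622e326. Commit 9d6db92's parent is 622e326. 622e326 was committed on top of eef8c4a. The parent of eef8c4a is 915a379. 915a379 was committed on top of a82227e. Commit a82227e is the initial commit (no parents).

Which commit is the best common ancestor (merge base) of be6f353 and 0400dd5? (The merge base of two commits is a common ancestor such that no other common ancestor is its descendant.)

6f89747

Ancestors of be6f353: {23d58a8, 4977e29, 622e326, 6f89747, 914c77b, 915a379, a82227e, be6f353, eef8c4a}.
Ancestors of 0400dd5: {0400dd5, 4977e29, 622e326, 6f89747, 915a379, a82227e, eef8c4a}.
Common ancestors: {4977e29, 622e326, 6f89747, 915a379, a82227e, eef8c4a}.
Among these, 6f89747 is not an ancestor of any other common ancestor — it is the merge base.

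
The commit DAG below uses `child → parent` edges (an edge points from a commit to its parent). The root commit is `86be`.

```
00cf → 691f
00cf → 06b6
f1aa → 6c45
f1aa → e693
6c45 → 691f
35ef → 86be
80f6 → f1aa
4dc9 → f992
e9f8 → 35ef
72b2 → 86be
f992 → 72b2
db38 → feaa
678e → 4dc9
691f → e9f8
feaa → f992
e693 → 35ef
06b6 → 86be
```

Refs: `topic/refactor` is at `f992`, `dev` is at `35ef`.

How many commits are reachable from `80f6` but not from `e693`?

5

Reachable from 80f6: {35ef, 691f, 6c45, 80f6, 86be, e693, e9f8, f1aa}.
Reachable from e693: {35ef, 86be, e693}.
In 80f6's history but not e693's: {691f, 6c45, 80f6, e9f8, f1aa} — 5 commits.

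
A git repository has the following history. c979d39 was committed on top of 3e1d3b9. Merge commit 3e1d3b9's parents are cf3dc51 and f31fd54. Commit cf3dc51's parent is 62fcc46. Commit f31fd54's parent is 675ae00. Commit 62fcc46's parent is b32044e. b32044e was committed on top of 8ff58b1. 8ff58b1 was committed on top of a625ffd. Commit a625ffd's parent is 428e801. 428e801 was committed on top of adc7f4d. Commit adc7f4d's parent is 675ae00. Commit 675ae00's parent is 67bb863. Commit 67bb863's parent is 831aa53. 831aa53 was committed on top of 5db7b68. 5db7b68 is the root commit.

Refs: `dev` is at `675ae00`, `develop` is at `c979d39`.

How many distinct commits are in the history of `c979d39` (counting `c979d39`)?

Walking parent pointers from c979d39: reachable set = {3e1d3b9, 428e801, 5db7b68, 62fcc46, 675ae00, 67bb863, 831aa53, 8ff58b1, a625ffd, adc7f4d, b32044e, c979d39, cf3dc51, f31fd54}.
That is 14 commits.

14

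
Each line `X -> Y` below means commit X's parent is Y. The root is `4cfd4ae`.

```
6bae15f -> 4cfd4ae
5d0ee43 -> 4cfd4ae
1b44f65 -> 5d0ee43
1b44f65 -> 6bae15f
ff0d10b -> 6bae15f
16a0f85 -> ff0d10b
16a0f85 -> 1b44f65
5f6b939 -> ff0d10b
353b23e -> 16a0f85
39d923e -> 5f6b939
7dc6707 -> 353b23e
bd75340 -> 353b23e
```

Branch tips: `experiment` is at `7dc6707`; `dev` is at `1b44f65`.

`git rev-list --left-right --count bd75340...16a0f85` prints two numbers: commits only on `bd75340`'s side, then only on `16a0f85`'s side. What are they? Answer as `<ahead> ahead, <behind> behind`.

2 ahead, 0 behind

Reachable from bd75340: {16a0f85, 1b44f65, 353b23e, 4cfd4ae, 5d0ee43, 6bae15f, bd75340, ff0d10b}.
Reachable from 16a0f85: {16a0f85, 1b44f65, 4cfd4ae, 5d0ee43, 6bae15f, ff0d10b}.
Only in bd75340's history (ahead): {353b23e, bd75340} — 2.
Only in 16a0f85's history (behind): {} — 0.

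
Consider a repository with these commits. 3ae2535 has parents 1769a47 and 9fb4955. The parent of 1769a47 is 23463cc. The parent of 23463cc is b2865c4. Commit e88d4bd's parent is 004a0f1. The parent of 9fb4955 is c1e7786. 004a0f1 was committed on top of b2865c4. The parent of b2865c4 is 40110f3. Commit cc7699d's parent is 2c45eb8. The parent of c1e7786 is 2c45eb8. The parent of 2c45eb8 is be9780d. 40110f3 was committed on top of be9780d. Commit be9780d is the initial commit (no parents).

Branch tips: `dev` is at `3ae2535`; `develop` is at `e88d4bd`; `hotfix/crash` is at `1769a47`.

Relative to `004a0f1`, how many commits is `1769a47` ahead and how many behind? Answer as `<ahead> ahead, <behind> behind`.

2 ahead, 1 behind

Reachable from 1769a47: {1769a47, 23463cc, 40110f3, b2865c4, be9780d}.
Reachable from 004a0f1: {004a0f1, 40110f3, b2865c4, be9780d}.
Only in 1769a47's history (ahead): {1769a47, 23463cc} — 2.
Only in 004a0f1's history (behind): {004a0f1} — 1.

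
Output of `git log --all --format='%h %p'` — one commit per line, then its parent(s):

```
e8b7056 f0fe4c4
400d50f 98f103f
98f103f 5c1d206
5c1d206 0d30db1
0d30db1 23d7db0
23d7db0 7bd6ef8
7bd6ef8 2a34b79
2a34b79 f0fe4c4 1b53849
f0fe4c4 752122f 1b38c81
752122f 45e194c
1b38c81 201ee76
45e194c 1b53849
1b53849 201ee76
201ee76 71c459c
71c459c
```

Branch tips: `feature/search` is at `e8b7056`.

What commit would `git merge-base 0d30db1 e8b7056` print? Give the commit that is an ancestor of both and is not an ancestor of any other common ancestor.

f0fe4c4

Ancestors of 0d30db1: {0d30db1, 1b38c81, 1b53849, 201ee76, 23d7db0, 2a34b79, 45e194c, 71c459c, 752122f, 7bd6ef8, f0fe4c4}.
Ancestors of e8b7056: {1b38c81, 1b53849, 201ee76, 45e194c, 71c459c, 752122f, e8b7056, f0fe4c4}.
Common ancestors: {1b38c81, 1b53849, 201ee76, 45e194c, 71c459c, 752122f, f0fe4c4}.
Among these, f0fe4c4 is not an ancestor of any other common ancestor — it is the merge base.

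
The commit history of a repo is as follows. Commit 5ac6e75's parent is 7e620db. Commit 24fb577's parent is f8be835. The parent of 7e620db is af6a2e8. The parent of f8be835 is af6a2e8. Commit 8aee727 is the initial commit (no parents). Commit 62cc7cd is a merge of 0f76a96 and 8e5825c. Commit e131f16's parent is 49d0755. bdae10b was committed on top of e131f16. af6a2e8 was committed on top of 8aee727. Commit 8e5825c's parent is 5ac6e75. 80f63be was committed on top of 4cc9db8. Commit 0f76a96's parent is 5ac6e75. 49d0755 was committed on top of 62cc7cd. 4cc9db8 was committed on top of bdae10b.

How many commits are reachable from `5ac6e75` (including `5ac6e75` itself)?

Walking parent pointers from 5ac6e75: reachable set = {5ac6e75, 7e620db, 8aee727, af6a2e8}.
That is 4 commits.

4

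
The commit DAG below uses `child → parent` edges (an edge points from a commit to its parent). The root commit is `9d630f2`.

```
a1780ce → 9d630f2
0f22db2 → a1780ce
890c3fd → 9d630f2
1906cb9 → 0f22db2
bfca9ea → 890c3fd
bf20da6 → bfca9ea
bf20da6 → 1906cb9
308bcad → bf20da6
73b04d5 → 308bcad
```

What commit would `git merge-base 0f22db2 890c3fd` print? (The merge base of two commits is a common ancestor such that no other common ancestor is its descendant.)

Ancestors of 0f22db2: {0f22db2, 9d630f2, a1780ce}.
Ancestors of 890c3fd: {890c3fd, 9d630f2}.
Common ancestors: {9d630f2}.
The only common ancestor is 9d630f2, so it is the merge base.

9d630f2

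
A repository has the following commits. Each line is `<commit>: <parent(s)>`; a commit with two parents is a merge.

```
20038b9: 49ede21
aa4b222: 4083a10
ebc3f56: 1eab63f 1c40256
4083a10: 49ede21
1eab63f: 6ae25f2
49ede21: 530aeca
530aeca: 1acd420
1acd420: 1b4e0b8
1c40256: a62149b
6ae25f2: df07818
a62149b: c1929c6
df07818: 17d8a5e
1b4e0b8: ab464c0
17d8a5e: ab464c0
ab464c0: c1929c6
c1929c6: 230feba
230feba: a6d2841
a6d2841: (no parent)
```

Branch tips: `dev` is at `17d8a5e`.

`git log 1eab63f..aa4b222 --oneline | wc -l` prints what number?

6

Reachable from aa4b222: {1acd420, 1b4e0b8, 230feba, 4083a10, 49ede21, 530aeca, a6d2841, aa4b222, ab464c0, c1929c6}.
Reachable from 1eab63f: {17d8a5e, 1eab63f, 230feba, 6ae25f2, a6d2841, ab464c0, c1929c6, df07818}.
In aa4b222's history but not 1eab63f's: {1acd420, 1b4e0b8, 4083a10, 49ede21, 530aeca, aa4b222} — 6 commits.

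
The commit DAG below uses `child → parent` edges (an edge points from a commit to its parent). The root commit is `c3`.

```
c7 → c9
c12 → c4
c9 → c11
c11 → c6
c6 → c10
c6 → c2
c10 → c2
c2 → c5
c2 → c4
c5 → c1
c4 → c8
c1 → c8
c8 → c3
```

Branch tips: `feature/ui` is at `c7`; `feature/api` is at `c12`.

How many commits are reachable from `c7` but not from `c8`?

Reachable from c7: {c1, c10, c11, c2, c3, c4, c5, c6, c7, c8, c9}.
Reachable from c8: {c3, c8}.
In c7's history but not c8's: {c1, c10, c11, c2, c4, c5, c6, c7, c9} — 9 commits.

9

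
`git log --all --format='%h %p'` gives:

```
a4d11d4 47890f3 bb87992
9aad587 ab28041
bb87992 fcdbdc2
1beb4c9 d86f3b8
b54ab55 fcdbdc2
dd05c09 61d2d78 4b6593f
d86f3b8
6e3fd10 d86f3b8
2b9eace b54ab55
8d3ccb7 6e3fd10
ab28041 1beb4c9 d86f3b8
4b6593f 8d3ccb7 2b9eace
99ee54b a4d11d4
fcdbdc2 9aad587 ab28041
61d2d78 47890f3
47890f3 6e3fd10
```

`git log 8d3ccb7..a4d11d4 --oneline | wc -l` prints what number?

Reachable from a4d11d4: {1beb4c9, 47890f3, 6e3fd10, 9aad587, a4d11d4, ab28041, bb87992, d86f3b8, fcdbdc2}.
Reachable from 8d3ccb7: {6e3fd10, 8d3ccb7, d86f3b8}.
In a4d11d4's history but not 8d3ccb7's: {1beb4c9, 47890f3, 9aad587, a4d11d4, ab28041, bb87992, fcdbdc2} — 7 commits.

7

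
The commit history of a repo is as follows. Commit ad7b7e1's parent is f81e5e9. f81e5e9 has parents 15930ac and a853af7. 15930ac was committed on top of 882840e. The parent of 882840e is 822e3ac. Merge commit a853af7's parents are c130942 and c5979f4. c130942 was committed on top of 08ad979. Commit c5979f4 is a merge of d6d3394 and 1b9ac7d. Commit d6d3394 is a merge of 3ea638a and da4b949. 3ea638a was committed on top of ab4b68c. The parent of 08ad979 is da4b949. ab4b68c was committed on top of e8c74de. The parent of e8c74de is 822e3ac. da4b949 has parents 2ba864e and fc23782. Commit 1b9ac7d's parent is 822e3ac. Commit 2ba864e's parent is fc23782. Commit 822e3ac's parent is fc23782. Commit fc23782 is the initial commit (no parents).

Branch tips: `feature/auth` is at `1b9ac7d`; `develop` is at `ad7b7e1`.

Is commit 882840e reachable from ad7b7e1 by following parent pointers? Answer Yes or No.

Yes

Ancestors of ad7b7e1 (commits reachable by following parents): {08ad979, 15930ac, 1b9ac7d, 2ba864e, 3ea638a, 822e3ac, 882840e, a853af7, ab4b68c, ad7b7e1, c130942, c5979f4, d6d3394, da4b949, e8c74de, f81e5e9, fc23782}.
882840e is in that set, so it is an ancestor of ad7b7e1.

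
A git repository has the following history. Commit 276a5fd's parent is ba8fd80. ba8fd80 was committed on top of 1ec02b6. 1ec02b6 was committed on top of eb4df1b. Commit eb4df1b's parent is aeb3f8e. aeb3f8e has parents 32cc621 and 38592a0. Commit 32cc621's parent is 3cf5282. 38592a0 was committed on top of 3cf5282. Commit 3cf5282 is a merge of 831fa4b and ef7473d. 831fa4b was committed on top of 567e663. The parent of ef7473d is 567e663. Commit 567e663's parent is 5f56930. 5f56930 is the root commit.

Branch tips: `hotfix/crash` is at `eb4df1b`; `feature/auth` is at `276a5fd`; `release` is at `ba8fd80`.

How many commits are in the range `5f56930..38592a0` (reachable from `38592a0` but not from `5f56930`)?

Reachable from 38592a0: {38592a0, 3cf5282, 567e663, 5f56930, 831fa4b, ef7473d}.
Reachable from 5f56930: {5f56930}.
In 38592a0's history but not 5f56930's: {38592a0, 3cf5282, 567e663, 831fa4b, ef7473d} — 5 commits.

5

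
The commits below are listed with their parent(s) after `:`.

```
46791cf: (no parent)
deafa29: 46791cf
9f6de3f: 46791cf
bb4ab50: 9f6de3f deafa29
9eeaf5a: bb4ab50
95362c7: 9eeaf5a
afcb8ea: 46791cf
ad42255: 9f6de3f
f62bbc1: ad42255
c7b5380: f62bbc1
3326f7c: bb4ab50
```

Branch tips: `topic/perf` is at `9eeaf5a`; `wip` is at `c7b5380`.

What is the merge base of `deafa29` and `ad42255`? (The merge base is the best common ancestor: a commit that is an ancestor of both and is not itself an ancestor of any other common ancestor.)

Ancestors of deafa29: {46791cf, deafa29}.
Ancestors of ad42255: {46791cf, 9f6de3f, ad42255}.
Common ancestors: {46791cf}.
The only common ancestor is 46791cf, so it is the merge base.

46791cf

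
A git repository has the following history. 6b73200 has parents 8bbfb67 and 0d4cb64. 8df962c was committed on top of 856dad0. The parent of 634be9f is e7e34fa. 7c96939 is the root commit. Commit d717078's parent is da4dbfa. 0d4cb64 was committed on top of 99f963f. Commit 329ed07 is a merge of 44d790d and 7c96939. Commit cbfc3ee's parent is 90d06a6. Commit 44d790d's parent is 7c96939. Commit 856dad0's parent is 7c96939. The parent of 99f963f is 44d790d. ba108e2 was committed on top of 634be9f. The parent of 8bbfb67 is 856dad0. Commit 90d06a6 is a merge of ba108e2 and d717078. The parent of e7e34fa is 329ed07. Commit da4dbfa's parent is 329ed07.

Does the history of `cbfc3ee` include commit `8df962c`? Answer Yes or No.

Ancestors of cbfc3ee: {329ed07, 44d790d, 634be9f, 7c96939, 90d06a6, ba108e2, cbfc3ee, d717078, da4dbfa, e7e34fa}.
8df962c is not in that set, so it is not an ancestor of cbfc3ee.

No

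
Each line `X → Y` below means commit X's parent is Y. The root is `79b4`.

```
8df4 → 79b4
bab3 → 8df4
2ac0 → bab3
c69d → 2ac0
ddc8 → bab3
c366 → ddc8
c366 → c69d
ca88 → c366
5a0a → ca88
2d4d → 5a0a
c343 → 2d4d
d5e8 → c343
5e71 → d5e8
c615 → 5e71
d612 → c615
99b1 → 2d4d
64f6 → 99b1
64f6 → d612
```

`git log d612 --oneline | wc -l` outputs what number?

15

Walking parent pointers from d612: reachable set = {2ac0, 2d4d, 5a0a, 5e71, 79b4, 8df4, bab3, c343, c366, c615, c69d, ca88, d5e8, d612, ddc8}.
That is 15 commits.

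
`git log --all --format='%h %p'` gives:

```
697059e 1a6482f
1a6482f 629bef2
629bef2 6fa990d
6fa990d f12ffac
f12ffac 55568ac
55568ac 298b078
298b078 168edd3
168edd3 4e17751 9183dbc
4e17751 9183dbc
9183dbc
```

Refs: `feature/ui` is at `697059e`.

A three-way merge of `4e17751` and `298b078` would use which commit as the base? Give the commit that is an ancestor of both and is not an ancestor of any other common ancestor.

4e17751

Ancestors of 4e17751: {4e17751, 9183dbc}.
Ancestors of 298b078: {168edd3, 298b078, 4e17751, 9183dbc}.
Common ancestors: {4e17751, 9183dbc}.
Among these, 4e17751 is not an ancestor of any other common ancestor — it is the merge base.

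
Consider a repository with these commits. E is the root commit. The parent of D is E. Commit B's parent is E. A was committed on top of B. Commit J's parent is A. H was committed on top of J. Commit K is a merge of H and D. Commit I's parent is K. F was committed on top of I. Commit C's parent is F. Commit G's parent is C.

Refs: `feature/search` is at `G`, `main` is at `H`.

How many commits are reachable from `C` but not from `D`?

Reachable from C: {A, B, C, D, E, F, H, I, J, K}.
Reachable from D: {D, E}.
In C's history but not D's: {A, B, C, F, H, I, J, K} — 8 commits.

8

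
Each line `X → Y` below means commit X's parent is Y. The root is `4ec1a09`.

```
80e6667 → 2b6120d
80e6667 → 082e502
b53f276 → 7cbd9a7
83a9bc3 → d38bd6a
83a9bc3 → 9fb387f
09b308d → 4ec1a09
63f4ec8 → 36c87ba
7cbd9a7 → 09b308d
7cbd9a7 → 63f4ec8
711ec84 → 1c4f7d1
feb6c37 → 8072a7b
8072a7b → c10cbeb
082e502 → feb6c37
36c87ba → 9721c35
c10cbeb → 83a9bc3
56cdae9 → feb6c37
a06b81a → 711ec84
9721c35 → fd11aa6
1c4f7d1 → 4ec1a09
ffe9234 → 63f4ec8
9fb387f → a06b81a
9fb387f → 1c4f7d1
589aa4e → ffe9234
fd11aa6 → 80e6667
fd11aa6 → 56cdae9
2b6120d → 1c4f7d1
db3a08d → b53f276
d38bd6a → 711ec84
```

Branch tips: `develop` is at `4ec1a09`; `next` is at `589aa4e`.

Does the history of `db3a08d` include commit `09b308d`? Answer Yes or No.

Ancestors of db3a08d (commits reachable by following parents): {082e502, 09b308d, 1c4f7d1, 2b6120d, 36c87ba, 4ec1a09, 56cdae9, 63f4ec8, 711ec84, 7cbd9a7, 8072a7b, 80e6667, 83a9bc3, 9721c35, 9fb387f, a06b81a, b53f276, c10cbeb, d38bd6a, db3a08d, fd11aa6, feb6c37}.
09b308d is in that set, so it is an ancestor of db3a08d.

Yes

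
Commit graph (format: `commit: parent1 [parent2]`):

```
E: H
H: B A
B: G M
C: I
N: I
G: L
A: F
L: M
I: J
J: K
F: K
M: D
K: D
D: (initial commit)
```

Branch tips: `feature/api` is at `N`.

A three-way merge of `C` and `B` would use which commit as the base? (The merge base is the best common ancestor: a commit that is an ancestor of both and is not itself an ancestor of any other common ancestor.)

Ancestors of C: {C, D, I, J, K}.
Ancestors of B: {B, D, G, L, M}.
Common ancestors: {D}.
The only common ancestor is D, so it is the merge base.

D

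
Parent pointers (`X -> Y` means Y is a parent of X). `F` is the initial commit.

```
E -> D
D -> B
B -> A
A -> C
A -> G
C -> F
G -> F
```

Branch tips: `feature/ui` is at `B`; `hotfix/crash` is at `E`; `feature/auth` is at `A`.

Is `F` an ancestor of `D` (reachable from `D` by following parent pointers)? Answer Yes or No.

Yes

Ancestors of D (commits reachable by following parents): {A, B, C, D, F, G}.
F is in that set, so it is an ancestor of D.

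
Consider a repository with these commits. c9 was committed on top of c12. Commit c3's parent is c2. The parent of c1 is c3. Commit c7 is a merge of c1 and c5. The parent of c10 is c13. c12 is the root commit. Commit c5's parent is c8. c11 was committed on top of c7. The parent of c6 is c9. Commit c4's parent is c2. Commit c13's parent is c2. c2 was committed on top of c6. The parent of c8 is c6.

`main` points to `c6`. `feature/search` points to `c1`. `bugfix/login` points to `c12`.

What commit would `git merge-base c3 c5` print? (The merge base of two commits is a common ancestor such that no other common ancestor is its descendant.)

c6

Ancestors of c3: {c12, c2, c3, c6, c9}.
Ancestors of c5: {c12, c5, c6, c8, c9}.
Common ancestors: {c12, c6, c9}.
Among these, c6 is not an ancestor of any other common ancestor — it is the merge base.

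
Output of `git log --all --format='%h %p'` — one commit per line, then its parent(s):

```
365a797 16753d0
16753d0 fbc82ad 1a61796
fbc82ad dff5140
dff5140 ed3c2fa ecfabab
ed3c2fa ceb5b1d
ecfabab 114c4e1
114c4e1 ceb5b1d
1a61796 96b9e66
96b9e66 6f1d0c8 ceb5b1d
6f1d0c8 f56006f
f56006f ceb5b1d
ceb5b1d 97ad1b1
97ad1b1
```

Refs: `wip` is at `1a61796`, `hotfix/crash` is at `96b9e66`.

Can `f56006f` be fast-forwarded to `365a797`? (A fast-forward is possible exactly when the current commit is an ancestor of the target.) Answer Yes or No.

Yes

A fast-forward from f56006f to 365a797 is possible iff f56006f is an ancestor of 365a797.
Ancestors of 365a797: {114c4e1, 16753d0, 1a61796, 365a797, 6f1d0c8, 96b9e66, 97ad1b1, ceb5b1d, dff5140, ecfabab, ed3c2fa, f56006f, fbc82ad}.
f56006f is among them, so fast-forward is possible.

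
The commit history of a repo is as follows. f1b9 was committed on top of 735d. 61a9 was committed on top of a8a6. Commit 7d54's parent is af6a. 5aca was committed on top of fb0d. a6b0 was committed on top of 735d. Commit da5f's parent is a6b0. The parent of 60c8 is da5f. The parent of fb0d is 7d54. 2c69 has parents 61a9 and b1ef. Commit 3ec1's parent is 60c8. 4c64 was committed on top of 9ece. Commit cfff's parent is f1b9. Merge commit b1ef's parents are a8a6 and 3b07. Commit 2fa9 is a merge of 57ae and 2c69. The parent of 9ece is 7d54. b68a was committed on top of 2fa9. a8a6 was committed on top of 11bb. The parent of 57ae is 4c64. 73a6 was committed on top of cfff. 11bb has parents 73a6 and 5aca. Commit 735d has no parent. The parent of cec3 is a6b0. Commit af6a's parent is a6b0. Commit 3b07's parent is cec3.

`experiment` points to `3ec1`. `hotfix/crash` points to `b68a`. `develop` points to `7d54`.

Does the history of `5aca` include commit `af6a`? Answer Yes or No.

Ancestors of 5aca (commits reachable by following parents): {5aca, 735d, 7d54, a6b0, af6a, fb0d}.
af6a is in that set, so it is an ancestor of 5aca.

Yes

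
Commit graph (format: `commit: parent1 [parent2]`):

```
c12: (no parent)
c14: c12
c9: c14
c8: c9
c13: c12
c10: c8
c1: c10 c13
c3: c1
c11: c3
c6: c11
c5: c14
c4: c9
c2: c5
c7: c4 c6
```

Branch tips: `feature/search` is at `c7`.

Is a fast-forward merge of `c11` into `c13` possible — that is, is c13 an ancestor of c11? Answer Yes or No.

A fast-forward from c13 to c11 is possible iff c13 is an ancestor of c11.
Ancestors of c11: {c1, c10, c11, c12, c13, c14, c3, c8, c9}.
c13 is among them, so fast-forward is possible.

Yes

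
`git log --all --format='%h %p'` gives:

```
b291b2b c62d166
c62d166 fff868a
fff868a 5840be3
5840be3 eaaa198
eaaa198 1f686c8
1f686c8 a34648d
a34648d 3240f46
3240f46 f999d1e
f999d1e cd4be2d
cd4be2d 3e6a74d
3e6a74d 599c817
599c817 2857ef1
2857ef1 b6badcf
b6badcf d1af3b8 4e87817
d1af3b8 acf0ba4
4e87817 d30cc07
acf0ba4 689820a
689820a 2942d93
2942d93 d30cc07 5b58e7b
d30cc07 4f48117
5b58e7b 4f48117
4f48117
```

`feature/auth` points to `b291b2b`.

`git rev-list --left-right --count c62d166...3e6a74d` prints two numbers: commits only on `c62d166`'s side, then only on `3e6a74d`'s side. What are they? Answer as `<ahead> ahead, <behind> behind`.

9 ahead, 0 behind

Reachable from c62d166: {1f686c8, 2857ef1, 2942d93, 3240f46, 3e6a74d, 4e87817, 4f48117, 5840be3, 599c817, 5b58e7b, 689820a, a34648d, acf0ba4, b6badcf, c62d166, cd4be2d, d1af3b8, d30cc07, eaaa198, f999d1e, fff868a}.
Reachable from 3e6a74d: {2857ef1, 2942d93, 3e6a74d, 4e87817, 4f48117, 599c817, 5b58e7b, 689820a, acf0ba4, b6badcf, d1af3b8, d30cc07}.
Only in c62d166's history (ahead): {1f686c8, 3240f46, 5840be3, a34648d, c62d166, cd4be2d, eaaa198, f999d1e, fff868a} — 9.
Only in 3e6a74d's history (behind): {} — 0.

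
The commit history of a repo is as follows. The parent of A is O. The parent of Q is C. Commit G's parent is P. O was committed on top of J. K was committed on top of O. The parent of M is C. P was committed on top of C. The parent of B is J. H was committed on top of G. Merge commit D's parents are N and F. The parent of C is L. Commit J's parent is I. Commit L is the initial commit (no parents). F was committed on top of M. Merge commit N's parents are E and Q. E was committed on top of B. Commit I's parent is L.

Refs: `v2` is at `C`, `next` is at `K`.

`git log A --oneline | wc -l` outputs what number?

Walking parent pointers from A: reachable set = {A, I, J, L, O}.
That is 5 commits.

5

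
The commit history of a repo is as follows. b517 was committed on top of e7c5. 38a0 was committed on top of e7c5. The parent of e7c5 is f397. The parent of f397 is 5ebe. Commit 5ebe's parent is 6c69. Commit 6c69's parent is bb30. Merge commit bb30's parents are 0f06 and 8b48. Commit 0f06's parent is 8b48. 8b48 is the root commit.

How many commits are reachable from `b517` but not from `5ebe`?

3

Reachable from b517: {0f06, 5ebe, 6c69, 8b48, b517, bb30, e7c5, f397}.
Reachable from 5ebe: {0f06, 5ebe, 6c69, 8b48, bb30}.
In b517's history but not 5ebe's: {b517, e7c5, f397} — 3 commits.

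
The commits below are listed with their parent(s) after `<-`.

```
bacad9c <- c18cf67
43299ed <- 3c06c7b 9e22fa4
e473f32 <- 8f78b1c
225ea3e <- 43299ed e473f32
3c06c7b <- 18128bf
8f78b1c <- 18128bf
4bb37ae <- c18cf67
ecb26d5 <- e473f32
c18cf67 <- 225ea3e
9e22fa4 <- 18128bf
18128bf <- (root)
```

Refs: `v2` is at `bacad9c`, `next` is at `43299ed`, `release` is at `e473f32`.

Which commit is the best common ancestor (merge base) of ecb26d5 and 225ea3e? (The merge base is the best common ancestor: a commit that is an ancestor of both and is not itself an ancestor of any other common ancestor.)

Ancestors of ecb26d5: {18128bf, 8f78b1c, e473f32, ecb26d5}.
Ancestors of 225ea3e: {18128bf, 225ea3e, 3c06c7b, 43299ed, 8f78b1c, 9e22fa4, e473f32}.
Common ancestors: {18128bf, 8f78b1c, e473f32}.
Among these, e473f32 is not an ancestor of any other common ancestor — it is the merge base.

e473f32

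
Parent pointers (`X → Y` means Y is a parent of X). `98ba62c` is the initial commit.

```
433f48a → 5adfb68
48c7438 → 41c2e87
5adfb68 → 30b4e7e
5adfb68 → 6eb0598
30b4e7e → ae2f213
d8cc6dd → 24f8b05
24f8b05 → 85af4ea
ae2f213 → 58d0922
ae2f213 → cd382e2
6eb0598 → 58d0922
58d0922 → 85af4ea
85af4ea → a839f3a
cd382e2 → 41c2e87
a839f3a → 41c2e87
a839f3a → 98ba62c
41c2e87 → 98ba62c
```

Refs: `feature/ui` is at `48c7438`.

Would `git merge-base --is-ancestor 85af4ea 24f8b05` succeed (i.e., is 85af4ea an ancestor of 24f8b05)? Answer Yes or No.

Yes

Ancestors of 24f8b05 (commits reachable by following parents): {24f8b05, 41c2e87, 85af4ea, 98ba62c, a839f3a}.
85af4ea is in that set, so it is an ancestor of 24f8b05.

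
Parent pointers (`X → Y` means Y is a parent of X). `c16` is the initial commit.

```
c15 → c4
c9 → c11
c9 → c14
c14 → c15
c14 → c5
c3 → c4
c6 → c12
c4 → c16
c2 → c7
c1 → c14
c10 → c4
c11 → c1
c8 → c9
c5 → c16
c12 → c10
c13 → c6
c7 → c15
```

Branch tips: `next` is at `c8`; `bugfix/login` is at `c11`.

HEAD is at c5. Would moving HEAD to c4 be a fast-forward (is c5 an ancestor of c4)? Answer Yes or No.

A fast-forward from c5 to c4 is possible iff c5 is an ancestor of c4.
Ancestors of c4: {c16, c4}.
c5 is not among them, so fast-forward is not possible.

No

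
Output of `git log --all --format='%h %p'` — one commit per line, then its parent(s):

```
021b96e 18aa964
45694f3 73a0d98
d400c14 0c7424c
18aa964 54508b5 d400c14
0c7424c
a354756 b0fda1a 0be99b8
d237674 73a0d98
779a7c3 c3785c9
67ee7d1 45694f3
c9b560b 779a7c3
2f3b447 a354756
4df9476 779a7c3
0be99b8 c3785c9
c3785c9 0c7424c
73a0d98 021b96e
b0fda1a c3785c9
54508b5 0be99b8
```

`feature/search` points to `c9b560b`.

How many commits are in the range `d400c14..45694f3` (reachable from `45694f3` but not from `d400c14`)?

7

Reachable from 45694f3: {021b96e, 0be99b8, 0c7424c, 18aa964, 45694f3, 54508b5, 73a0d98, c3785c9, d400c14}.
Reachable from d400c14: {0c7424c, d400c14}.
In 45694f3's history but not d400c14's: {021b96e, 0be99b8, 18aa964, 45694f3, 54508b5, 73a0d98, c3785c9} — 7 commits.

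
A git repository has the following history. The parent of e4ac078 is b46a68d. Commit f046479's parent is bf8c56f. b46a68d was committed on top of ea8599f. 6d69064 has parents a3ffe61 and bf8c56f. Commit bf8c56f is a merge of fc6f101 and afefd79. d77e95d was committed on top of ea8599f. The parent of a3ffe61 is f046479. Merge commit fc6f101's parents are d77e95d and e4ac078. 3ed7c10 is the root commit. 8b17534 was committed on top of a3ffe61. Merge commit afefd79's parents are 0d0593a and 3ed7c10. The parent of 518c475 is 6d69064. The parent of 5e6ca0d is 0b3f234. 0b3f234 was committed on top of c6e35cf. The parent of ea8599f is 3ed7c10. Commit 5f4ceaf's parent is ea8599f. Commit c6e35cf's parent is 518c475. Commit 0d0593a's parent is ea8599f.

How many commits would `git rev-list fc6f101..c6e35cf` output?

8

Reachable from c6e35cf: {0d0593a, 3ed7c10, 518c475, 6d69064, a3ffe61, afefd79, b46a68d, bf8c56f, c6e35cf, d77e95d, e4ac078, ea8599f, f046479, fc6f101}.
Reachable from fc6f101: {3ed7c10, b46a68d, d77e95d, e4ac078, ea8599f, fc6f101}.
In c6e35cf's history but not fc6f101's: {0d0593a, 518c475, 6d69064, a3ffe61, afefd79, bf8c56f, c6e35cf, f046479} — 8 commits.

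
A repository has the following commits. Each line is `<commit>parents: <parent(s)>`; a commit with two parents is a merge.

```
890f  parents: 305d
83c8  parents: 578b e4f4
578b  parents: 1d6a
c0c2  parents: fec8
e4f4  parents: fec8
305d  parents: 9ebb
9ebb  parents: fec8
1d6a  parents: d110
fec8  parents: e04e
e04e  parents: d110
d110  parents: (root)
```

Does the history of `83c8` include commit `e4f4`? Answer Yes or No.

Ancestors of 83c8 (commits reachable by following parents): {1d6a, 578b, 83c8, d110, e04e, e4f4, fec8}.
e4f4 is in that set, so it is an ancestor of 83c8.

Yes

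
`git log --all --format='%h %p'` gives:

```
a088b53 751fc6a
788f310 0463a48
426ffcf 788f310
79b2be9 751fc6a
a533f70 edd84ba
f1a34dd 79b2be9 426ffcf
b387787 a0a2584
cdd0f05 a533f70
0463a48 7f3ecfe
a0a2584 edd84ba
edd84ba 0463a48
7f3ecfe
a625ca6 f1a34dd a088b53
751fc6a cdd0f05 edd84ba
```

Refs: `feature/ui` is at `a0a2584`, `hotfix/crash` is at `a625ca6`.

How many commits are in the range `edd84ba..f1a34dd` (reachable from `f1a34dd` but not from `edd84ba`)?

Reachable from f1a34dd: {0463a48, 426ffcf, 751fc6a, 788f310, 79b2be9, 7f3ecfe, a533f70, cdd0f05, edd84ba, f1a34dd}.
Reachable from edd84ba: {0463a48, 7f3ecfe, edd84ba}.
In f1a34dd's history but not edd84ba's: {426ffcf, 751fc6a, 788f310, 79b2be9, a533f70, cdd0f05, f1a34dd} — 7 commits.

7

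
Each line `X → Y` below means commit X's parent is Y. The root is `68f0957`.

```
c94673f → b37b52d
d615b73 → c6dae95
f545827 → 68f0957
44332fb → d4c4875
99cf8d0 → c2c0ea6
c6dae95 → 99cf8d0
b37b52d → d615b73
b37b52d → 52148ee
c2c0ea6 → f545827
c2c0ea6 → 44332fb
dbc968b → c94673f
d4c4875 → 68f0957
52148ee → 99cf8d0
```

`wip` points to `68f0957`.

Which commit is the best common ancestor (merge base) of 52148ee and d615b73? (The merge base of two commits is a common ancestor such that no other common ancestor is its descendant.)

99cf8d0

Ancestors of 52148ee: {44332fb, 52148ee, 68f0957, 99cf8d0, c2c0ea6, d4c4875, f545827}.
Ancestors of d615b73: {44332fb, 68f0957, 99cf8d0, c2c0ea6, c6dae95, d4c4875, d615b73, f545827}.
Common ancestors: {44332fb, 68f0957, 99cf8d0, c2c0ea6, d4c4875, f545827}.
Among these, 99cf8d0 is not an ancestor of any other common ancestor — it is the merge base.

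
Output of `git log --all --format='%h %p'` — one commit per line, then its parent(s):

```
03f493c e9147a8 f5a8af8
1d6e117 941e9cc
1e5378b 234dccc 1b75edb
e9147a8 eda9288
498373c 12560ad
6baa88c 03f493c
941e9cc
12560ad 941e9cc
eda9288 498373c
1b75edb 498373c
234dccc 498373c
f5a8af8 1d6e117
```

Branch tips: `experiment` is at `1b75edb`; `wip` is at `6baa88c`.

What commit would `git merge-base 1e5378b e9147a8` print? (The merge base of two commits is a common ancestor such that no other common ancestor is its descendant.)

498373c

Ancestors of 1e5378b: {12560ad, 1b75edb, 1e5378b, 234dccc, 498373c, 941e9cc}.
Ancestors of e9147a8: {12560ad, 498373c, 941e9cc, e9147a8, eda9288}.
Common ancestors: {12560ad, 498373c, 941e9cc}.
Among these, 498373c is not an ancestor of any other common ancestor — it is the merge base.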